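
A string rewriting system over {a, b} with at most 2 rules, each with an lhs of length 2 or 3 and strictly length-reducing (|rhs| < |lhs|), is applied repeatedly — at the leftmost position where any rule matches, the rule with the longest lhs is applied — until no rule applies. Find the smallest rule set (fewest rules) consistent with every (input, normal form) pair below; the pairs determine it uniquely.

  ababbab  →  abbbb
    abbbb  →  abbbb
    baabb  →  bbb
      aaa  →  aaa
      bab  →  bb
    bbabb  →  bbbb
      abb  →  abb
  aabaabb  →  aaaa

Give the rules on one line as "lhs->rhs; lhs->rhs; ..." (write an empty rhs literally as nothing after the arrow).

  | ababbab => abbbab => abbbb
  | abbbb
  | baabb => babb => bbb
  | aaa

aab->aa; ba->b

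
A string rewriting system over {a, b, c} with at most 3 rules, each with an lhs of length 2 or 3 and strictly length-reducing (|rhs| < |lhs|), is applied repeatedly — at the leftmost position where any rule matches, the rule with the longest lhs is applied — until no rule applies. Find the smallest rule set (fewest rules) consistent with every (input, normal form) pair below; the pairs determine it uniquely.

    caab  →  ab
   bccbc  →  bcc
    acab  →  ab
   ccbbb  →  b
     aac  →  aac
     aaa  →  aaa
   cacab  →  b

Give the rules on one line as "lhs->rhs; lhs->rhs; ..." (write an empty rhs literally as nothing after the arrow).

  | caab => ab
  | bccbc => bcc
  | acab => ab
  | ccbbb => cbb => b

ca->; cb->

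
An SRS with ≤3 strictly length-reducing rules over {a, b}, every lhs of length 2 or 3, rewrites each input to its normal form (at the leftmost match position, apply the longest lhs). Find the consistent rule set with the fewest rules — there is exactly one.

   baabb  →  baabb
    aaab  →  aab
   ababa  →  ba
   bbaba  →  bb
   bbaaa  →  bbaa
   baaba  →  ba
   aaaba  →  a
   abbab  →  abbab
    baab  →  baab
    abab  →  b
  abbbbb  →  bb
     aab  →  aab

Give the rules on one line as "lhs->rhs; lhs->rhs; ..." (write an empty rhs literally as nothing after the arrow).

  | baabb
  | aaab => aab
  | ababa => ba
  | bbaba => bb

aaa->aa; aba->; bbb->ba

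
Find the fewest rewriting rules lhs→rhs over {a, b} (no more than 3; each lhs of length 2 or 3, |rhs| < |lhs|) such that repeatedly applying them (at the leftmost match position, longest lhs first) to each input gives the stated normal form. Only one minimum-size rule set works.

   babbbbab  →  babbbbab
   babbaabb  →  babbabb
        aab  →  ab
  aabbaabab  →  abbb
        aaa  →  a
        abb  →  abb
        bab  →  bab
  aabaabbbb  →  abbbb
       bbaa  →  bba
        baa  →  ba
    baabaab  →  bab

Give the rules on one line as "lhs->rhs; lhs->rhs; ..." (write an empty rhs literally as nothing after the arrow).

  | babbbbab
  | babbaabb => babbabb
  | aab => ab
  | aabbaabab => abbaabab => abbabab => abbb

aa->a; aba->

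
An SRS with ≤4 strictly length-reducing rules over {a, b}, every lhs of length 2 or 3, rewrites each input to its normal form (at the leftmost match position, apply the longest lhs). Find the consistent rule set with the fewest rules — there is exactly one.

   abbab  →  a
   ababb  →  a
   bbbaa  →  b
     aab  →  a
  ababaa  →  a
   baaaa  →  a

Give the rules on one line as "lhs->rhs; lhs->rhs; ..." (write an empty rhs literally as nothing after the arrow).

  | abbab => abab => aab => ab => a
  | ababb => aabb => abb => ab => a
  | bbbaa => bba => b
  | aab => ab => a

aa->a; ab->a; ba->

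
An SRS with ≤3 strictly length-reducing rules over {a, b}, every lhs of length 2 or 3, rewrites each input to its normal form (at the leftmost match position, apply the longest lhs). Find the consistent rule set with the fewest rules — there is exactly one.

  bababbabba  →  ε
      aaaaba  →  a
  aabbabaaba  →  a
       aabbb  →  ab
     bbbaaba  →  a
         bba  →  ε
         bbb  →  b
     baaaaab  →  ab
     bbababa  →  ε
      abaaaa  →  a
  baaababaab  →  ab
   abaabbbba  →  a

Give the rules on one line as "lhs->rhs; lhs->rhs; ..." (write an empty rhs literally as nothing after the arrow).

  | bababbabba => babbabba => bbabba => babba => bba => ba => ε
  | aaaaba => aaaba => aaba => aba => a
  | aabbabaaba => abbabaaba => ababaaba => abaaba => aaba => aba => a
  | aabbb => abbb => abb => ab

aa->a; ba->; bb->b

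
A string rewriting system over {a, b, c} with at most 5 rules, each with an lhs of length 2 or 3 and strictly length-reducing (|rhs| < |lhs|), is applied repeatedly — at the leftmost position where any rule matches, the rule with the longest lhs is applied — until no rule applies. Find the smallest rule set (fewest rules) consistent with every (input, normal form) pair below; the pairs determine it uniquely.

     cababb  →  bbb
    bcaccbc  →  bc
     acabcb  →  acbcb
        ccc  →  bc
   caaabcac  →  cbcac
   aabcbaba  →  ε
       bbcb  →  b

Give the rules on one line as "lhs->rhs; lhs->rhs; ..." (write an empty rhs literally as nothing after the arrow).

ab->b; ba->c; bbc->; cc->b

  | cababb => cbabb => ccbb => bbb
  | bcaccbc => bcabbc => bcbbc => bc
  | acabcb => acbcb
  | ccc => bc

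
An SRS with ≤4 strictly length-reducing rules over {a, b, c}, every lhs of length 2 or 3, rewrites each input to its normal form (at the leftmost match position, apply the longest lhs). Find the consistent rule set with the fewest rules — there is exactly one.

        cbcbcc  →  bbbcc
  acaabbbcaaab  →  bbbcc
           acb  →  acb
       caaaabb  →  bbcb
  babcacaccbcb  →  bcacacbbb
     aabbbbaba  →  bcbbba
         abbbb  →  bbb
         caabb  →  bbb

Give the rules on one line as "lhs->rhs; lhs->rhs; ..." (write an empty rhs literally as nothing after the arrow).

  | cbcbcc => bbbcc
  | acaabbbcaaab => acbcbbcaaab => abbbbcaaab => bbbcaaab => bbbcabc => bbbcc
  | acb
  | caaaabb => caabcb => cbccb => bbcb

aab->bc; ab->; cbc->bb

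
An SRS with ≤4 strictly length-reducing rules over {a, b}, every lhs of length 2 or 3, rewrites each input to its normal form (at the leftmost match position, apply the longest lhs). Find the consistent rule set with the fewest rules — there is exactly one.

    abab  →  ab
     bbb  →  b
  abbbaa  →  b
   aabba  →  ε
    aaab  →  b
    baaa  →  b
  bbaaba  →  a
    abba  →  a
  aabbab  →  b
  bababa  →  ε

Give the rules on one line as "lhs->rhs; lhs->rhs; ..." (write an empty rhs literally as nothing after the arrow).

  | abab => ab
  | bbb => bb => b
  | abbbaa => abbaa => abaa => aa => b
  | aabba => bbba => bba => ba => ε

aa->b; ba->; bb->b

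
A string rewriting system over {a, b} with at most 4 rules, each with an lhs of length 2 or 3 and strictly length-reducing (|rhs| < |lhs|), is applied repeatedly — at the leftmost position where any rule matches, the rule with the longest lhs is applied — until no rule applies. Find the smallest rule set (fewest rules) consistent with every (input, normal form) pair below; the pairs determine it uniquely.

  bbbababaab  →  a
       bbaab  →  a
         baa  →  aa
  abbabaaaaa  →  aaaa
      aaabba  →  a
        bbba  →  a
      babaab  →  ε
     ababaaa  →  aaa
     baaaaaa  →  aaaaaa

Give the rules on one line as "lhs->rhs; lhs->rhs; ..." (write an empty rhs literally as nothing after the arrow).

  | bbbababaab => bbababaab => bababaab => ababaab => baab => aab => a
  | bbaab => baab => aab => a
  | baa => aa
  | abbabaaaaa => babaaaaa => abaaaaa => aaaa

ab->; aba->; ba->a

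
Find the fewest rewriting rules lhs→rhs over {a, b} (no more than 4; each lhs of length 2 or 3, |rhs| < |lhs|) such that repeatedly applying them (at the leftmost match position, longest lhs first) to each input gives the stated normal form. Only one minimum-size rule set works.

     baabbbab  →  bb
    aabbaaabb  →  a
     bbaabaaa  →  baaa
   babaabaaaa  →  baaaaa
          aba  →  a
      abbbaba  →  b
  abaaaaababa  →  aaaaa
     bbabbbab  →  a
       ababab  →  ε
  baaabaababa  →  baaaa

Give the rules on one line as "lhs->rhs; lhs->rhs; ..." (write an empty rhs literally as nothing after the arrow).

ab->; bba->b; bbb->aa

  | baabbbab => babbab => bbab => bb
  | aabbaaabb => abaaabb => aaabb => aab => a
  | bbaabaaa => babaaa => baaa
  | babaabaaaa => baabaaaa => baaaaa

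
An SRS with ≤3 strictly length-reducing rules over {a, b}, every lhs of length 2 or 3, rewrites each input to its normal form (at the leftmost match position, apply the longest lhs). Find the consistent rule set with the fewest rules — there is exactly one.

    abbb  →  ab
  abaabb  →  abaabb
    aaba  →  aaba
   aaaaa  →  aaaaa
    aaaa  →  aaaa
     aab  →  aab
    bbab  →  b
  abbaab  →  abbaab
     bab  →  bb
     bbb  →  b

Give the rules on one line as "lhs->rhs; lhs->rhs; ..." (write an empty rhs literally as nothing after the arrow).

  | abbb => ab
  | abaabb
  | aaba
  | aaaaa

bab->bb; bbb->b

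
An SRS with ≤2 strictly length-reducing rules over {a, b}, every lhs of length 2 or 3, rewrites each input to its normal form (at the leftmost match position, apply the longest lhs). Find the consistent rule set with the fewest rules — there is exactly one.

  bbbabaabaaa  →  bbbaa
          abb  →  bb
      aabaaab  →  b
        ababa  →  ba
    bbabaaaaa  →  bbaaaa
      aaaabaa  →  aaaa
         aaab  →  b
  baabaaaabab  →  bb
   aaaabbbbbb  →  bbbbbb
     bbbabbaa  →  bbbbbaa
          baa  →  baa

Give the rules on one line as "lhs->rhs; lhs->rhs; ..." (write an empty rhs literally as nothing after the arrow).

  | bbbabaabaaa => bbbabaaa => bbbaa
  | abb => bb
  | aabaaab => aaab => aab => ab => b
  | ababa => ba

ab->b; aba->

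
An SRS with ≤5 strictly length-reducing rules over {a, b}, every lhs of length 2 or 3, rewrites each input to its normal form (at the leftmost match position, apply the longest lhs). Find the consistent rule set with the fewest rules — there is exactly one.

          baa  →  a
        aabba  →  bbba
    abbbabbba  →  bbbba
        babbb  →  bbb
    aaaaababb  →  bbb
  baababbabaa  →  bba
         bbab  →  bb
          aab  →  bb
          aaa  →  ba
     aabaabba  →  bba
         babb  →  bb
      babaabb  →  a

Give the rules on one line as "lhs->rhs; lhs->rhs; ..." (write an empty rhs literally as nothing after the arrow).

aa->b; ab->a; baa->a; bab->b

  | baa => a
  | aabba => bbba
  | abbbabbba => abbabbba => ababbba => aabbba => bbbba
  | babbb => bbb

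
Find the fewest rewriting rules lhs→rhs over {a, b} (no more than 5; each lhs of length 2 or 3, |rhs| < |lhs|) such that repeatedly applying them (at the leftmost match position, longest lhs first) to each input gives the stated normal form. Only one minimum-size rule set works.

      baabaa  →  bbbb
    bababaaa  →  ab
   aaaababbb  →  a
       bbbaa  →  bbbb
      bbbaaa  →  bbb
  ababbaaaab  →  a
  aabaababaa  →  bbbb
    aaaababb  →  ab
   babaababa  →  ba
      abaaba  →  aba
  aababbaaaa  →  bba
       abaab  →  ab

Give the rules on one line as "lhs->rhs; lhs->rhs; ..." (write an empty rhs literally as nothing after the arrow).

  | baabaa => bbbaa => bbbb
  | bababaaa => abaaa => ab
  | aaaababbb => ababbb => abb => a
  | bbbaa => bbbb

aa->b; aaa->; abb->a; bab->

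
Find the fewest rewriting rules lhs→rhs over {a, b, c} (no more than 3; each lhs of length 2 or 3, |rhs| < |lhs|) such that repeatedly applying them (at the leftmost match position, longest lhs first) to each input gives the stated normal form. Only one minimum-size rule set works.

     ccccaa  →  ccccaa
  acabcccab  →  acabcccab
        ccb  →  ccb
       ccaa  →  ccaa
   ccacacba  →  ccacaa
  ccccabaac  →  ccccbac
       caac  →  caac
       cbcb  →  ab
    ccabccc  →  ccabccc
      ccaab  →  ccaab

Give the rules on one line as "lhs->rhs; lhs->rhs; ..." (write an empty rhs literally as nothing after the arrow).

  | ccccaa
  | acabcccab
  | ccb
  | ccaa

aba->b; acb->a; cbc->a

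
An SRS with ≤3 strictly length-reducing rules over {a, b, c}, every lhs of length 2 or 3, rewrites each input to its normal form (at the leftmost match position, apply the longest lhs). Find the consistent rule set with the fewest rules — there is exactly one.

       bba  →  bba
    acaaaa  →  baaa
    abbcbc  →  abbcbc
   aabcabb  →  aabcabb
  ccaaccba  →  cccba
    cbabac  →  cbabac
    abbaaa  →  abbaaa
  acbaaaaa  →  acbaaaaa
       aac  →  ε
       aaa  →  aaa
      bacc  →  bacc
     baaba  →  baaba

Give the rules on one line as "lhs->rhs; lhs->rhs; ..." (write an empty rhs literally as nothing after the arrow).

  | bba
  | acaaaa => baaa
  | abbcbc
  | aabcabb

aac->; aca->b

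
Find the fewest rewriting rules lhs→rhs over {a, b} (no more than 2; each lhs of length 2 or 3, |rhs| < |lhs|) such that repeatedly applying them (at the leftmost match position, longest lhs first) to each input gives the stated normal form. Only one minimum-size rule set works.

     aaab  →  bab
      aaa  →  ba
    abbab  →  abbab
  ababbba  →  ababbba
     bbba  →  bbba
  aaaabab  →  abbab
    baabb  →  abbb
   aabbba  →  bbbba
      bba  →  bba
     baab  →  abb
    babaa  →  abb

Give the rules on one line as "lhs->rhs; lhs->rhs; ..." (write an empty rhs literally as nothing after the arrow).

  | aaab => bab
  | aaa => ba
  | abbab
  | ababbba

aa->b; baa->ab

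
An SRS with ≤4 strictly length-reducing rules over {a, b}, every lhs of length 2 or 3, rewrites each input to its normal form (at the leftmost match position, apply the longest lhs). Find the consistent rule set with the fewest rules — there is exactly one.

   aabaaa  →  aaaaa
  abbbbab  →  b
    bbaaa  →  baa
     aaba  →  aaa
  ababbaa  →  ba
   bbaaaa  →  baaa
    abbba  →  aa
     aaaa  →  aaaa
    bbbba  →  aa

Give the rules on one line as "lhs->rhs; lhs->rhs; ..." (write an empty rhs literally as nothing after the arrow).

ab->b; aba->aa; bba->b; bbb->a

  | aabaaa => aaaaa
  | abbbbab => bbbbab => abab => aab => ab => b
  | bbaaa => baa
  | aaba => aaa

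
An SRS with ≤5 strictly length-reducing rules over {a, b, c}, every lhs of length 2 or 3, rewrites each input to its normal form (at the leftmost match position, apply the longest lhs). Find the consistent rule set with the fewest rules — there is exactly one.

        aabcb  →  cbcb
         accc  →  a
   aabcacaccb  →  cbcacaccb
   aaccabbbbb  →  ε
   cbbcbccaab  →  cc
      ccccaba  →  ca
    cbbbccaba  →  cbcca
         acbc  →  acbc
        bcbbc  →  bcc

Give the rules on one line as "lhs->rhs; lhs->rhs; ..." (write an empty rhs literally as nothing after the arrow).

  | aabcb => cbcb
  | accc => a
  | aabcacaccb => cbcacaccb
  | aaccabbbbb => cccabbbbb => abbbbb => bbbb => bb => ε

aa->c; ab->; bb->; ccc->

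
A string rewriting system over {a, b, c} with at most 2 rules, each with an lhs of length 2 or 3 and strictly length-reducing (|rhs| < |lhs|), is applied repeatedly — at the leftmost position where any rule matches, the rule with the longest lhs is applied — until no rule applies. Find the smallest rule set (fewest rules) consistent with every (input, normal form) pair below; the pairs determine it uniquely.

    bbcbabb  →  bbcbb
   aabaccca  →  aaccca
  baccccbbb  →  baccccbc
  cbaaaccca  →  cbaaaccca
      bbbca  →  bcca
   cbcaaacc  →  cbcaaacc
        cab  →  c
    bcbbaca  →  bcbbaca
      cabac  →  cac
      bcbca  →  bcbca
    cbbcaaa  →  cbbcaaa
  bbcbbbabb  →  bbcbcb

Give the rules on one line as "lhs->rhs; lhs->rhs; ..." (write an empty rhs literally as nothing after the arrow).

ab->; bbb->bc

  | bbcbabb => bbcbb
  | aabaccca => aaccca
  | baccccbbb => baccccbc
  | cbaaaccca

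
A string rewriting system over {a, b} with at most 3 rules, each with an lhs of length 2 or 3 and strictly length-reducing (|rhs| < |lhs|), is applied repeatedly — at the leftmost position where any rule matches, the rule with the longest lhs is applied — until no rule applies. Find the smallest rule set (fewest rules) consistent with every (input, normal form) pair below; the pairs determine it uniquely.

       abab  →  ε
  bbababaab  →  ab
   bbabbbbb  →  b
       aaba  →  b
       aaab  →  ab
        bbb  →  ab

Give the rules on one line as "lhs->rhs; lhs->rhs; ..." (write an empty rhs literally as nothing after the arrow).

  | abab => abb => aa => ε
  | bbababaab => aababaab => babaab => bbaab => aaab => ab
  | bbabbbbb => aabbbbb => bbbbb => abbb => aab => b
  | aaba => ba => b

aa->; ba->b; bb->a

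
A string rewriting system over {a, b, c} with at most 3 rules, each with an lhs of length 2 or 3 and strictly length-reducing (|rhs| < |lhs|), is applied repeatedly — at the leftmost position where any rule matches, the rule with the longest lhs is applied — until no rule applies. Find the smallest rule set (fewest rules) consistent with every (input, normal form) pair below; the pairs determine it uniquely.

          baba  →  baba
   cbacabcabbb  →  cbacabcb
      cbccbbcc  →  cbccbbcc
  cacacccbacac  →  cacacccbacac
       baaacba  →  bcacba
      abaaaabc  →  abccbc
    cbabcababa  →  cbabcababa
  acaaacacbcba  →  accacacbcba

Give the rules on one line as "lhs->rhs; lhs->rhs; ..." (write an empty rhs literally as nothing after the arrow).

  | baba
  | cbacabcabbb => cbacabcb
  | cbccbbcc
  | cacacccbacac

aa->c; abb->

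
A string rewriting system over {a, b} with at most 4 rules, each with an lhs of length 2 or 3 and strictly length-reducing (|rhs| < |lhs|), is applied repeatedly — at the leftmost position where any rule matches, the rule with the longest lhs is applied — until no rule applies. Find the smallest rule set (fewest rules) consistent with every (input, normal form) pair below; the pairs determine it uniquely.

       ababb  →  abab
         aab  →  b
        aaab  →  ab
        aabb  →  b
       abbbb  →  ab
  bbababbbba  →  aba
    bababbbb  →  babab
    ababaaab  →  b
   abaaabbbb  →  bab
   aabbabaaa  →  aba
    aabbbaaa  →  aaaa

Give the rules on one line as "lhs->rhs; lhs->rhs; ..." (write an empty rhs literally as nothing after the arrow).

  | ababb => abab
  | aab => b
  | aaab => ab
  | aabb => bb => b

aab->b; baa->ab; bb->b; bba->aa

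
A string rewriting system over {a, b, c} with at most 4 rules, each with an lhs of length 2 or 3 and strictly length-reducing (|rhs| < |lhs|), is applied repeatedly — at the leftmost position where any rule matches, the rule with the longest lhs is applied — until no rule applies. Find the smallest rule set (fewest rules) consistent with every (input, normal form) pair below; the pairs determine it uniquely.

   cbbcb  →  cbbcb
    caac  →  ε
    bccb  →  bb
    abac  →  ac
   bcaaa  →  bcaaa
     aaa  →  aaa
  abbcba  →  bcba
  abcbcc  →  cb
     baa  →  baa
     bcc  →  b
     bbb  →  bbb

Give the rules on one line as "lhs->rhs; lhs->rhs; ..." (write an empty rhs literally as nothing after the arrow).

aac->c; ab->; cc->

  | cbbcb
  | caac => cc => ε
  | bccb => bb
  | abac => ac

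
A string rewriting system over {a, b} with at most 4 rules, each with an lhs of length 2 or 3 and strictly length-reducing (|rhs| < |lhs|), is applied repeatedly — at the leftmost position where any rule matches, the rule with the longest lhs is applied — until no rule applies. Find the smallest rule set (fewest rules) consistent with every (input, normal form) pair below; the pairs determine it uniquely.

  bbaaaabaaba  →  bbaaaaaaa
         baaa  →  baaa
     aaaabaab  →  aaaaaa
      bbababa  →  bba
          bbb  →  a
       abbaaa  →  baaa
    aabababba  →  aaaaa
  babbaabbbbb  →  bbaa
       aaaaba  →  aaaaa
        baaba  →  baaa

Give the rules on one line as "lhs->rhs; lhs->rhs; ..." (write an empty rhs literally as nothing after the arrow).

aab->aa; ab->; bbb->a

  | bbaaaabaaba => bbaaaaaaba => bbaaaaaaa
  | baaa
  | aaaabaab => aaaaaab => aaaaaa
  | bbababa => bbaba => bba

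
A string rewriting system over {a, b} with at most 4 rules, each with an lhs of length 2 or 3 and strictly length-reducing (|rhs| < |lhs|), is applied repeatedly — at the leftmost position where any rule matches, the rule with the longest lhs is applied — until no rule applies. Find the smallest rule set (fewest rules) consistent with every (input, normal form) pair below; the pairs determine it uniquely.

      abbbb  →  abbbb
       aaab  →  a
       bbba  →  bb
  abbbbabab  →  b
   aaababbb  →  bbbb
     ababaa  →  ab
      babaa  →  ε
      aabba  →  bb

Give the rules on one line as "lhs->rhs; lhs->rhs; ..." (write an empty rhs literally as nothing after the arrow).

  | abbbb
  | aaab => bab => a
  | bbba => bb
  | abbbbabab => abbbaab => abbabb => abab => aa => b

aa->b; ba->; baa->ab; bab->a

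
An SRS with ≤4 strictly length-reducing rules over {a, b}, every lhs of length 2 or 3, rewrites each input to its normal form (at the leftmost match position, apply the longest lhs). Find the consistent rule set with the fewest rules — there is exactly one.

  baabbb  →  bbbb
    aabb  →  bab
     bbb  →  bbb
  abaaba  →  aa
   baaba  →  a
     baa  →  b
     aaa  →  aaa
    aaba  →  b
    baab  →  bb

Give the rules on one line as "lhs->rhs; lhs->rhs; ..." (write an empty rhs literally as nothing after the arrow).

  | baabbb => bbbb
  | aabb => bab
  | bbb
  | abaaba => abba => aa

aab->ba; baa->b; bba->a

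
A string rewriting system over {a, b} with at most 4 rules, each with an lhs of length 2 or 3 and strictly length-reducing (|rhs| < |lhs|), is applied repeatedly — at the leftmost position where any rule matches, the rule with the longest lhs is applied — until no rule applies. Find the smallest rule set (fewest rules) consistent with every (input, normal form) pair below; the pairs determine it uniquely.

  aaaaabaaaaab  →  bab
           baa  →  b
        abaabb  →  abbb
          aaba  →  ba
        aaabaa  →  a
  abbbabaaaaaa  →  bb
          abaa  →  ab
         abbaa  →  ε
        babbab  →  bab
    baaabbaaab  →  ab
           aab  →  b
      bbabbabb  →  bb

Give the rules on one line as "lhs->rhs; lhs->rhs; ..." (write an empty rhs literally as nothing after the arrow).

  | aaaaabaaaaab => baabaaaaab => bbaaaaab => aaaab => bab
  | baa => b
  | abaabb => abbb
  | aaba => ba

aa->; aaa->b; bba->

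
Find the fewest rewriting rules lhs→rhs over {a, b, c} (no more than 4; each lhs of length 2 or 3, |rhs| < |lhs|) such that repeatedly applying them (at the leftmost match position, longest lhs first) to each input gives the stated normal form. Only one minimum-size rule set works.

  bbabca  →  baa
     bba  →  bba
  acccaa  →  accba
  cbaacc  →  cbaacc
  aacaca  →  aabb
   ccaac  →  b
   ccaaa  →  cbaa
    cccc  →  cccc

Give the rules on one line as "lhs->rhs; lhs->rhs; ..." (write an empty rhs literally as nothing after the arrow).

bab->ba; bac->a; ca->b

  | bbabca => bbaca => baa
  | bba
  | acccaa => accba
  | cbaacc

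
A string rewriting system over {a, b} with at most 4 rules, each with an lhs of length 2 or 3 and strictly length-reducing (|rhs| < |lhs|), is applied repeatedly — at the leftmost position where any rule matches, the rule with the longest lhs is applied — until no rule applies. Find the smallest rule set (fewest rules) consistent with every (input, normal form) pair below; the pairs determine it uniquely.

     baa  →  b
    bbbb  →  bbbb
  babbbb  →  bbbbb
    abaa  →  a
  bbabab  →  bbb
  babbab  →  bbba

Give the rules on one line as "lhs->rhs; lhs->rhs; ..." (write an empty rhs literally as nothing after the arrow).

aa->; ab->a; abb->bb

  | baa => b
  | bbbb
  | babbbb => bbbbb
  | abaa => aaa => a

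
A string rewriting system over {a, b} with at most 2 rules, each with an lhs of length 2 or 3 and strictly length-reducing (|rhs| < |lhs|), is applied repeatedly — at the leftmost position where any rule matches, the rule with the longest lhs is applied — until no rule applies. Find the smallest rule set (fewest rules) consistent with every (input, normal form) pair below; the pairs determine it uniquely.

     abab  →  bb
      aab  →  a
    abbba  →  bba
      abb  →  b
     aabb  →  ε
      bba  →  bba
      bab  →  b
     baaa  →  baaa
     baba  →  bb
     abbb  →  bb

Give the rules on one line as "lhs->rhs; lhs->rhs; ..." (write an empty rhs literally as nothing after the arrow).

ab->; aba->b

  | abab => bb
  | aab => a
  | abbba => bba
  | abb => b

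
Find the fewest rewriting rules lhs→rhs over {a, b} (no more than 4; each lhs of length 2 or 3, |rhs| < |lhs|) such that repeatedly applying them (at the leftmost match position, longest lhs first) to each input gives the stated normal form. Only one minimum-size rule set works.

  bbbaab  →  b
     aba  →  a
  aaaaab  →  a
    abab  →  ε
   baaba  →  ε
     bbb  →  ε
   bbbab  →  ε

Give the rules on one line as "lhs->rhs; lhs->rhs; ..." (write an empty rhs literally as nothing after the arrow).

  | bbbaab => abaab => aab => b
  | aba => a
  | aaaaab => baab => bb => a
  | abab => ab => ε

aa->; aaa->b; ab->; bb->a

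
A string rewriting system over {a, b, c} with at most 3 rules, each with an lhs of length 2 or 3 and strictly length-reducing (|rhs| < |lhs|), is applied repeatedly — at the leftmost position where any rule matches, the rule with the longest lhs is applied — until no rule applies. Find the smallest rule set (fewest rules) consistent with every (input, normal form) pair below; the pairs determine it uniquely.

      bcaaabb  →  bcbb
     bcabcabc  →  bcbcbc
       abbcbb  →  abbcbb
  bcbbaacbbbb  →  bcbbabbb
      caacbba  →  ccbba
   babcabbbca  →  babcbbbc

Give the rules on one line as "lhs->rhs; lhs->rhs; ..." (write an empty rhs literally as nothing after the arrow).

  | bcaaabb => bcaabb => bcabb => bcbb
  | bcabcabc => bcbcabc => bcbcbc
  | abbcbb
  | bcbbaacbbbb => bcbbabbb

acb->; ca->c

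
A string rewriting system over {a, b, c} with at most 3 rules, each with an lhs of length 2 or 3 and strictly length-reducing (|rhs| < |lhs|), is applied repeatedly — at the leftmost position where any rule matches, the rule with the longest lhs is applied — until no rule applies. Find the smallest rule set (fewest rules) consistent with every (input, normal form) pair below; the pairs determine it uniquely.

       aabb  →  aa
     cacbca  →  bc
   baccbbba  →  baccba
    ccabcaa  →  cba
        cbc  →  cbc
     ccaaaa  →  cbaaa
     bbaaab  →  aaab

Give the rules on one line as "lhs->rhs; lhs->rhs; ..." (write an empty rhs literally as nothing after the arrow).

bb->; ca->b

  | aabb => aa
  | cacbca => bcbca => bcbb => bc
  | baccbbba => baccba
  | ccabcaa => cbbcaa => ccaa => cba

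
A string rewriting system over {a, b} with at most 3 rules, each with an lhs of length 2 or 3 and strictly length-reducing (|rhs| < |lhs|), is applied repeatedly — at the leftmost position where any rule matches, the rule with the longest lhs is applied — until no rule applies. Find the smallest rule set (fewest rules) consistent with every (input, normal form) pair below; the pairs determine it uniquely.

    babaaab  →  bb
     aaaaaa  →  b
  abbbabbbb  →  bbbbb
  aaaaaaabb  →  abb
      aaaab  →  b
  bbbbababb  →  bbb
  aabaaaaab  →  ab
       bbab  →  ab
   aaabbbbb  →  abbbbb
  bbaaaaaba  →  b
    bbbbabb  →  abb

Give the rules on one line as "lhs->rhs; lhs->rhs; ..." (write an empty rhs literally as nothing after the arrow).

  | babaaab => abaaab => aab => bb
  | aaaaaa => baaaa => aa => b
  | abbbabbbb => abbabbbb => ababbbb => aabbbb => bbbbb
  | aaaaaaabb => baaaaabb => aaabb => babb => abb

aa->b; ba->a; baa->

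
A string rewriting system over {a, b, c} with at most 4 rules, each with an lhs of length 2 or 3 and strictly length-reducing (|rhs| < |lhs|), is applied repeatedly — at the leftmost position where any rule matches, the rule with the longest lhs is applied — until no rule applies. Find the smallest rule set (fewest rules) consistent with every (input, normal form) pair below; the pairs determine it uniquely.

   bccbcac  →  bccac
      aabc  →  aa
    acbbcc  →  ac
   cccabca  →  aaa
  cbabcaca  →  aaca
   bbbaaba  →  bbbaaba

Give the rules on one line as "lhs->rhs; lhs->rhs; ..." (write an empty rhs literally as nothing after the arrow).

  | bccbcac => bccac
  | aabc => aa
  | acbbcc => abcc => ac
  | cccabca => aabca => aaa

abc->a; cb->; ccc->a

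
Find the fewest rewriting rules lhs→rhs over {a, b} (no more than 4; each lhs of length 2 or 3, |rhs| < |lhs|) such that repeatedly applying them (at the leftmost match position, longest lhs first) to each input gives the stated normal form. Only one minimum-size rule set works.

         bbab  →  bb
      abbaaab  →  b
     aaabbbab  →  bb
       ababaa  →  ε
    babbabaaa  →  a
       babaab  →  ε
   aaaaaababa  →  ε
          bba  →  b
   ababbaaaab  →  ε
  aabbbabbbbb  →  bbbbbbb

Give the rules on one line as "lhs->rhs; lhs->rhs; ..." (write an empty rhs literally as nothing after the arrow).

aa->; ab->; ba->

  | bbab => bb
  | abbaaab => baaab => aab => b
  | aaabbbab => abbbab => bbab => bb
  | ababaa => abaa => aa => ε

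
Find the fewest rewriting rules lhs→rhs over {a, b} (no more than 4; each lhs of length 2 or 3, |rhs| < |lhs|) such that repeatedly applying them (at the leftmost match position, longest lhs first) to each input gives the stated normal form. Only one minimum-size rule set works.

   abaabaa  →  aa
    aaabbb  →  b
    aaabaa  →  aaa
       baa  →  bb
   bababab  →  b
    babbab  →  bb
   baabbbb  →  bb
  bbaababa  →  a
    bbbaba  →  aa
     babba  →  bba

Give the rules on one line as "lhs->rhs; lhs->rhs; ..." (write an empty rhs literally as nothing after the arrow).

  | abaabaa => aabaa => aa
  | aaabbb => abb => b
  | aaabaa => aaa
  | baa => bb

aab->; ab->; baa->bb; bbb->aa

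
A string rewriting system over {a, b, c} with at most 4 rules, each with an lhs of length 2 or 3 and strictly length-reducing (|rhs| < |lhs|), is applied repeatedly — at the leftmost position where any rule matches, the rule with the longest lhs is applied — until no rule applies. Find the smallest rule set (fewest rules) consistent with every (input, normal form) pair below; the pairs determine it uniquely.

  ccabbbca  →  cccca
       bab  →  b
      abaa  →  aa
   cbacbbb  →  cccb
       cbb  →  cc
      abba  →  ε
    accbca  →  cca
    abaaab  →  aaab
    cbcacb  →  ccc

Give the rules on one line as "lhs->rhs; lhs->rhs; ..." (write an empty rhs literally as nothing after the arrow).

  | ccabbbca => ccacbca => ccbbca => cccca
  | bab => b
  | abaa => aa
  | cbacbbb => ccbbb => cccb

ac->b; ba->; bb->c; bc->c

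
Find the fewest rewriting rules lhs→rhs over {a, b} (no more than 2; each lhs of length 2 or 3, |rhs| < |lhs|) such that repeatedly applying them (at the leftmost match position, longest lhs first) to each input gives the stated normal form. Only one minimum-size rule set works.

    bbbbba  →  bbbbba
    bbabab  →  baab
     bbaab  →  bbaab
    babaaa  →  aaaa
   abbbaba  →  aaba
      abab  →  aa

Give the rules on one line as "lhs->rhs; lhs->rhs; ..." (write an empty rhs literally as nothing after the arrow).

abb->ba; bab->a

  | bbbbba
  | bbabab => baab
  | bbaab
  | babaaa => aaaa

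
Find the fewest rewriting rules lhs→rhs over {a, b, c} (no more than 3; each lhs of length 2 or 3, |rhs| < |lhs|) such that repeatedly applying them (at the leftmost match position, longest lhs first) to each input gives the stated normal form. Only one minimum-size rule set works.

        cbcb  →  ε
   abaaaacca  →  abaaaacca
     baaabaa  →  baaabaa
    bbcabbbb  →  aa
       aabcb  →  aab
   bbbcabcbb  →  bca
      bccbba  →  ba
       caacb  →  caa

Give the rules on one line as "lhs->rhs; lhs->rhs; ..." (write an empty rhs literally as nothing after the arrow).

  | cbcb => cb => ε
  | abaaaacca
  | baaabaa
  | bbcabbbb => aabbbb => aabb => aa

bb->; bbc->a; cb->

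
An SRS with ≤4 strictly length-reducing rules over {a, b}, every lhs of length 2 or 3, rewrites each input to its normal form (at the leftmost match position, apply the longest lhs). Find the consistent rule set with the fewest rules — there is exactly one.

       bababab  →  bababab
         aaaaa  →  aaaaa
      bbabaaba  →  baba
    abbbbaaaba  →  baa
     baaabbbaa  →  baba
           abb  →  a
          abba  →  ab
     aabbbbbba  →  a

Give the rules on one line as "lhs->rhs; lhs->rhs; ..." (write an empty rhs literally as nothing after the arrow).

  | bababab
  | aaaaa
  | bbabaaba => bbaaba => baba
  | abbbbaaaba => aabbaaaba => baaaba => baa

aab->; bb->; bba->b; bbb->ab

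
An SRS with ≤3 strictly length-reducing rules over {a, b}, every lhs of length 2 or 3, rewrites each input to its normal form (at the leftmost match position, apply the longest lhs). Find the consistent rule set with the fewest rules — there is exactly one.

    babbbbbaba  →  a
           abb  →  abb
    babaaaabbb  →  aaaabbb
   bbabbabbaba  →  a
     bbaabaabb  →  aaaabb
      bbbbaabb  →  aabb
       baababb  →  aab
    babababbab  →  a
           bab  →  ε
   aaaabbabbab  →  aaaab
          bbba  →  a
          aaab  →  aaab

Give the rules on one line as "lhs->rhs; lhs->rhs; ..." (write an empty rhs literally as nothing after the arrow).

  | babbbbbaba => bbbbaba => bbba => bba => ba => a
  | abb
  | babaaaabbb => aaaabbb
  | bbabbabbaba => bbabbaba => bbaba => ba => a

ba->a; bab->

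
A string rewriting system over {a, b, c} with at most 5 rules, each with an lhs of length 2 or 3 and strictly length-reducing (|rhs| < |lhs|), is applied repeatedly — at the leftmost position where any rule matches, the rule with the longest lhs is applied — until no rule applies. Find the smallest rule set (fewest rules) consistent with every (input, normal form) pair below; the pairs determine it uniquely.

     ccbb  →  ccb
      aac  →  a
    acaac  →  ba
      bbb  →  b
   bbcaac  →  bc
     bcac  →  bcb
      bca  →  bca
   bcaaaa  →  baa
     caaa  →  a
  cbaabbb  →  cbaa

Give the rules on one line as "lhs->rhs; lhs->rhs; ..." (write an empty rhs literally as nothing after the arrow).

  | ccbb => ccb
  | aac => ab => a
  | acaac => baac => bab => ba
  | bbb => bb => b

ab->a; ac->b; bb->b; caa->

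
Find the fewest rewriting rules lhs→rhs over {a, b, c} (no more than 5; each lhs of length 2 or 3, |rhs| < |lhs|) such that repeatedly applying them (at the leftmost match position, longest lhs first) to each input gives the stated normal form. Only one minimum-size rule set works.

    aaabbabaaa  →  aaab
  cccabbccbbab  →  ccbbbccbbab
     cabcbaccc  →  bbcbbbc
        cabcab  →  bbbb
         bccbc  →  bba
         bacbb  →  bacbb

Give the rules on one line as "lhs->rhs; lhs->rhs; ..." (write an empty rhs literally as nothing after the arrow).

acc->bb; baa->; ca->b; cbc->aa

  | aaabbabaaa => aaabbaa => aaab
  | cccabbccbbab => ccbbbccbbab
  | cabcbaccc => bbcbaccc => bbcbbbc
  | cabcab => bbcab => bbbb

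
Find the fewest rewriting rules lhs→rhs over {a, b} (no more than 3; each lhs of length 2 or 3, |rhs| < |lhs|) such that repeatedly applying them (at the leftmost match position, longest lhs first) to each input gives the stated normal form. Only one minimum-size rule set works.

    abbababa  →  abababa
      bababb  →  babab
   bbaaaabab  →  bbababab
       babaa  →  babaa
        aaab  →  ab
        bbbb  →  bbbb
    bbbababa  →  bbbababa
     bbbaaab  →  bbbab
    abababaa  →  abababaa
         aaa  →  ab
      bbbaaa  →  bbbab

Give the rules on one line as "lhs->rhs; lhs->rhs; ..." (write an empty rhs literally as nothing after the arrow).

  | abbababa => abababa
  | bababb => babab
  | bbaaaabab => bbababab
  | babaa

aaa->ab; abb->ab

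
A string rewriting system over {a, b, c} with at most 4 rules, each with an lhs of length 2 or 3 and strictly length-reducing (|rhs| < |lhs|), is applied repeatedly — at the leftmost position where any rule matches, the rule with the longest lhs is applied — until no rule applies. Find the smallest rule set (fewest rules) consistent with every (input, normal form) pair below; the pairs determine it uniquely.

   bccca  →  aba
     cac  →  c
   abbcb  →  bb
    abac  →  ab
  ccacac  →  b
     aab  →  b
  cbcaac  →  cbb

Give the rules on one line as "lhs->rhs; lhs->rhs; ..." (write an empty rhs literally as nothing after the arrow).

aa->; ac->; bbc->ab; cc->b

  | bccca => bbca => aba
  | cac => c
  | abbcb => aabb => bb
  | abac => ab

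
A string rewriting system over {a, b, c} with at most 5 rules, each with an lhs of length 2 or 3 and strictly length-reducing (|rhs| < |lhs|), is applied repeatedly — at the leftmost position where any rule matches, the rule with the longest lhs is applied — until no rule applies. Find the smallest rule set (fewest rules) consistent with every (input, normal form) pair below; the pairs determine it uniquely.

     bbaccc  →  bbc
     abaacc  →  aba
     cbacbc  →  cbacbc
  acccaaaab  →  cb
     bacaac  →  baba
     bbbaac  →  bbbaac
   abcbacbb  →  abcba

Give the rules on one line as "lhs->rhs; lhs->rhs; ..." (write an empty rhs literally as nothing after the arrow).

  | bbaccc => bbc
  | abaacc => aba
  | cbacbc
  | acccaaaab => caaaab => caaab => caab => cab => cb

acc->; ca->c; cac->ba; cbb->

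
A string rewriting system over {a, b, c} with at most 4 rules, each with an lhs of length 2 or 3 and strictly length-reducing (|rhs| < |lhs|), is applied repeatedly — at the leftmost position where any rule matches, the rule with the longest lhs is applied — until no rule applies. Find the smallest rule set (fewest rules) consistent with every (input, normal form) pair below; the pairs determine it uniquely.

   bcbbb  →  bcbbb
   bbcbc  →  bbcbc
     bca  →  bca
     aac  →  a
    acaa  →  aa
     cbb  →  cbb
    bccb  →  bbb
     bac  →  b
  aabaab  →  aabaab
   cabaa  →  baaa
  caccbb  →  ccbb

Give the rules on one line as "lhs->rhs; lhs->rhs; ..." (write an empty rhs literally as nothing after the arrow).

ac->; bcc->bb; cab->ba

  | bcbbb
  | bbcbc
  | bca
  | aac => a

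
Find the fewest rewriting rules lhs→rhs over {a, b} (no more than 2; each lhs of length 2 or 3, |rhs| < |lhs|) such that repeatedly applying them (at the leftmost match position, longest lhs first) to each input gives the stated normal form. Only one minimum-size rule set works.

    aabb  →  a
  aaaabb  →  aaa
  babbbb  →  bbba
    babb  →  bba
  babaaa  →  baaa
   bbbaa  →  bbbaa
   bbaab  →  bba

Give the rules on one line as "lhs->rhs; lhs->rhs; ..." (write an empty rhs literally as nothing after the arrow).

ab->; abb->ba

  | aabb => aba => a
  | aaaabb => aaaba => aaa
  | babbbb => bbabb => bbba
  | babb => bba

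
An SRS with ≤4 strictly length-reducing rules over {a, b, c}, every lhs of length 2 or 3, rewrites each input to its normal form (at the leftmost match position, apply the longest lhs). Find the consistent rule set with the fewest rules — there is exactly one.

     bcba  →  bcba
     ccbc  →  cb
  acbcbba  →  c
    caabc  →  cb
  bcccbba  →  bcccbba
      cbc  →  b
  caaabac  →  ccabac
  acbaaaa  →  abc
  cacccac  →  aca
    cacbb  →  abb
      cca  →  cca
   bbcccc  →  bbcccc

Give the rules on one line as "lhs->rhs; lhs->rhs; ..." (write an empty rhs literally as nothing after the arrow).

  | bcba
  | ccbc => cb
  | acbcbba => abbba => aa => c
  | caabc => ccbc => cb

aa->c; bbb->; cac->a; cbc->b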